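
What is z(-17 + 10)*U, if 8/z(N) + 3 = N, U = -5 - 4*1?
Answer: 36/5 ≈ 7.2000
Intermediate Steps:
U = -9 (U = -5 - 4 = -9)
z(N) = 8/(-3 + N)
z(-17 + 10)*U = (8/(-3 + (-17 + 10)))*(-9) = (8/(-3 - 7))*(-9) = (8/(-10))*(-9) = (8*(-1/10))*(-9) = -4/5*(-9) = 36/5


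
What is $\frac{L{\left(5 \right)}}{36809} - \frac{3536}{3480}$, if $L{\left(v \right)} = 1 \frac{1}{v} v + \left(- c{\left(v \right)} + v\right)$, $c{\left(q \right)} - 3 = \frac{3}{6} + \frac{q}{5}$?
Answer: $- \frac{32537851}{32023830} \approx -1.0161$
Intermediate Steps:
$c{\left(q \right)} = \frac{7}{2} + \frac{q}{5}$ ($c{\left(q \right)} = 3 + \left(\frac{3}{6} + \frac{q}{5}\right) = 3 + \left(3 \cdot \frac{1}{6} + q \frac{1}{5}\right) = 3 + \left(\frac{1}{2} + \frac{q}{5}\right) = \frac{7}{2} + \frac{q}{5}$)
$L{\left(v \right)} = - \frac{5}{2} + \frac{4 v}{5}$ ($L{\left(v \right)} = 1 \frac{1}{v} v + \left(- (\frac{7}{2} + \frac{v}{5}) + v\right) = \frac{v}{v} + \left(\left(- \frac{7}{2} - \frac{v}{5}\right) + v\right) = 1 + \left(- \frac{7}{2} + \frac{4 v}{5}\right) = - \frac{5}{2} + \frac{4 v}{5}$)
$\frac{L{\left(5 \right)}}{36809} - \frac{3536}{3480} = \frac{- \frac{5}{2} + \frac{4}{5} \cdot 5}{36809} - \frac{3536}{3480} = \left(- \frac{5}{2} + 4\right) \frac{1}{36809} - \frac{442}{435} = \frac{3}{2} \cdot \frac{1}{36809} - \frac{442}{435} = \frac{3}{73618} - \frac{442}{435} = - \frac{32537851}{32023830}$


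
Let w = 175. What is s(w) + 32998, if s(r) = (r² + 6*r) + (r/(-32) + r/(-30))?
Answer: 6207523/96 ≈ 64662.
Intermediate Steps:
s(r) = r² + 2849*r/480 (s(r) = (r² + 6*r) + (r*(-1/32) + r*(-1/30)) = (r² + 6*r) + (-r/32 - r/30) = (r² + 6*r) - 31*r/480 = r² + 2849*r/480)
s(w) + 32998 = (1/480)*175*(2849 + 480*175) + 32998 = (1/480)*175*(2849 + 84000) + 32998 = (1/480)*175*86849 + 32998 = 3039715/96 + 32998 = 6207523/96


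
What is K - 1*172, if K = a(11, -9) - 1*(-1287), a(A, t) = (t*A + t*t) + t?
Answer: 1088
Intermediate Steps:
a(A, t) = t + t**2 + A*t (a(A, t) = (A*t + t**2) + t = (t**2 + A*t) + t = t + t**2 + A*t)
K = 1260 (K = -9*(1 + 11 - 9) - 1*(-1287) = -9*3 + 1287 = -27 + 1287 = 1260)
K - 1*172 = 1260 - 1*172 = 1260 - 172 = 1088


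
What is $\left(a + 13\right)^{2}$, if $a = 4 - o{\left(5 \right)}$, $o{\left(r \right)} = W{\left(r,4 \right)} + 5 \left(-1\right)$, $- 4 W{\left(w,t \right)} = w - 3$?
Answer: $\frac{2025}{4} \approx 506.25$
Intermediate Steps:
$W{\left(w,t \right)} = \frac{3}{4} - \frac{w}{4}$ ($W{\left(w,t \right)} = - \frac{w - 3}{4} = - \frac{-3 + w}{4} = \frac{3}{4} - \frac{w}{4}$)
$o{\left(r \right)} = - \frac{17}{4} - \frac{r}{4}$ ($o{\left(r \right)} = \left(\frac{3}{4} - \frac{r}{4}\right) + 5 \left(-1\right) = \left(\frac{3}{4} - \frac{r}{4}\right) - 5 = - \frac{17}{4} - \frac{r}{4}$)
$a = \frac{19}{2}$ ($a = 4 - \left(- \frac{17}{4} - \frac{5}{4}\right) = 4 - - \frac{11}{2} = 4 + \frac{11}{2} = \frac{19}{2} \approx 9.5$)
$\left(a + 13\right)^{2} = \left(\frac{19}{2} + 13\right)^{2} = \left(\frac{45}{2}\right)^{2} = \frac{2025}{4}$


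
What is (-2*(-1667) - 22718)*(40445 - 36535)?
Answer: -75791440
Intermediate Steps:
(-2*(-1667) - 22718)*(40445 - 36535) = (3334 - 22718)*3910 = -19384*3910 = -75791440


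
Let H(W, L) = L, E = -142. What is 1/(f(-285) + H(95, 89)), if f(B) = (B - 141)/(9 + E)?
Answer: 133/12263 ≈ 0.010846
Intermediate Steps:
f(B) = 141/133 - B/133 (f(B) = (B - 141)/(9 - 142) = (-141 + B)/(-133) = (-141 + B)*(-1/133) = 141/133 - B/133)
1/(f(-285) + H(95, 89)) = 1/((141/133 - 1/133*(-285)) + 89) = 1/((141/133 + 15/7) + 89) = 1/(426/133 + 89) = 1/(12263/133) = 133/12263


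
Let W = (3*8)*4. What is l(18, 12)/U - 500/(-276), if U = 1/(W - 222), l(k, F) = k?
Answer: -156367/69 ≈ -2266.2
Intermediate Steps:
W = 96 (W = 24*4 = 96)
U = -1/126 (U = 1/(96 - 222) = 1/(-126) = -1/126 ≈ -0.0079365)
l(18, 12)/U - 500/(-276) = 18/(-1/126) - 500/(-276) = 18*(-126) - 500*(-1/276) = -2268 + 125/69 = -156367/69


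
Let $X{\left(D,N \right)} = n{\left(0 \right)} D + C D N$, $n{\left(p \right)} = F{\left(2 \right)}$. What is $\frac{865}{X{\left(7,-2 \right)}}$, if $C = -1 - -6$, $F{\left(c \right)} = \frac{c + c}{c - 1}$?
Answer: $- \frac{865}{42} \approx -20.595$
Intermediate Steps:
$F{\left(c \right)} = \frac{2 c}{-1 + c}$
$n{\left(p \right)} = 4$ ($n{\left(p \right)} = 2 \cdot 2 \frac{1}{-1 + 2} = 2 \cdot 2 \cdot 1^{-1} = 2 \cdot 2 \cdot 1 = 4$)
$C = 5$ ($C = -1 + 6 = 5$)
$X{\left(D,N \right)} = 4 D + 5 D N$
$\frac{865}{X{\left(7,-2 \right)}} = \frac{865}{7 \left(4 + 5 \left(-2\right)\right)} = \frac{865}{7 \left(4 - 10\right)} = \frac{865}{7 \left(-6\right)} = \frac{865}{-42} = 865 \left(- \frac{1}{42}\right) = - \frac{865}{42}$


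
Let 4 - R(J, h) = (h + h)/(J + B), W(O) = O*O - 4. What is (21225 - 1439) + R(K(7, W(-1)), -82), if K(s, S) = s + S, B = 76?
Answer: 395841/20 ≈ 19792.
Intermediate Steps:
W(O) = -4 + O² (W(O) = O² - 4 = -4 + O²)
K(s, S) = S + s
R(J, h) = 4 - 2*h/(76 + J) (R(J, h) = 4 - (h + h)/(J + 76) = 4 - 2*h/(76 + J))
(21225 - 1439) + R(K(7, W(-1)), -82) = (21225 - 1439) + 2*(152 - 1*(-82) + 2*((-4 + (-1)²) + 7))/(76 + ((-4 + (-1)²) + 7)) = 19786 + 2*(152 + 82 + 2*((-4 + 1) + 7))/(76 + ((-4 + 1) + 7)) = 19786 + 2*(152 + 82 + 2*(-3 + 7))/(76 + (-3 + 7)) = 19786 + 2*(152 + 82 + 2*4)/(76 + 4) = 19786 + 2*(152 + 82 + 8)/80 = 19786 + 2*(1/80)*242 = 19786 + 121/20 = 395841/20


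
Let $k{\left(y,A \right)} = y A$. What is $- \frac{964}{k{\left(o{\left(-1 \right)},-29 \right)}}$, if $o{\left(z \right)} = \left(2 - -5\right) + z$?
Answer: $\frac{482}{87} \approx 5.5402$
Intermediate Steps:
$o{\left(z \right)} = 7 + z$ ($o{\left(z \right)} = \left(2 + 5\right) + z = 7 + z$)
$k{\left(y,A \right)} = A y$
$- \frac{964}{k{\left(o{\left(-1 \right)},-29 \right)}} = - \frac{964}{\left(-29\right) \left(7 - 1\right)} = - \frac{964}{\left(-29\right) 6} = - \frac{964}{-174} = \left(-964\right) \left(- \frac{1}{174}\right) = \frac{482}{87}$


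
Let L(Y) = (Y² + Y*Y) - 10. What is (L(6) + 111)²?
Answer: 29929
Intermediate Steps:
L(Y) = -10 + 2*Y² (L(Y) = (Y² + Y²) - 10 = 2*Y² - 10 = -10 + 2*Y²)
(L(6) + 111)² = ((-10 + 2*6²) + 111)² = ((-10 + 2*36) + 111)² = ((-10 + 72) + 111)² = (62 + 111)² = 173² = 29929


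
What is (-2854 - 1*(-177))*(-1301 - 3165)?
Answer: 11955482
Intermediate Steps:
(-2854 - 1*(-177))*(-1301 - 3165) = (-2854 + 177)*(-4466) = -2677*(-4466) = 11955482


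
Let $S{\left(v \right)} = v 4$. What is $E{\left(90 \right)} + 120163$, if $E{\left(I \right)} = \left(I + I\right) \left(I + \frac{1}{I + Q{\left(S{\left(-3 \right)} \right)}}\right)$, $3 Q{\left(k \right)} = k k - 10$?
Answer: $\frac{13772798}{101} \approx 1.3636 \cdot 10^{5}$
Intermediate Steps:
$S{\left(v \right)} = 4 v$
$Q{\left(k \right)} = - \frac{10}{3} + \frac{k^{2}}{3}$ ($Q{\left(k \right)} = \frac{k k - 10}{3} = \frac{k^{2} - 10}{3} = \frac{-10 + k^{2}}{3} = - \frac{10}{3} + \frac{k^{2}}{3}$)
$E{\left(I \right)} = 2 I \left(I + \frac{1}{\frac{134}{3} + I}\right)$ ($E{\left(I \right)} = \left(I + I\right) \left(I + \frac{1}{I - \left(\frac{10}{3} - \frac{\left(4 \left(-3\right)\right)^{2}}{3}\right)}\right) = 2 I \left(I + \frac{1}{I - \left(\frac{10}{3} - \frac{\left(-12\right)^{2}}{3}\right)}\right) = 2 I \left(I + \frac{1}{I + \left(- \frac{10}{3} + \frac{1}{3} \cdot 144\right)}\right) = 2 I \left(I + \frac{1}{I + \left(- \frac{10}{3} + 48\right)}\right) = 2 I \left(I + \frac{1}{I + \frac{134}{3}}\right) = 2 I \left(I + \frac{1}{\frac{134}{3} + I}\right)$)
$E{\left(90 \right)} + 120163 = 2 \cdot 90 \frac{1}{134 + 3 \cdot 90} \left(3 + 3 \cdot 90^{2} + 134 \cdot 90\right) + 120163 = 2 \cdot 90 \frac{1}{134 + 270} \left(3 + 3 \cdot 8100 + 12060\right) + 120163 = 2 \cdot 90 \cdot \frac{1}{404} \left(3 + 24300 + 12060\right) + 120163 = 2 \cdot 90 \cdot \frac{1}{404} \cdot 36363 + 120163 = \frac{1636335}{101} + 120163 = \frac{13772798}{101}$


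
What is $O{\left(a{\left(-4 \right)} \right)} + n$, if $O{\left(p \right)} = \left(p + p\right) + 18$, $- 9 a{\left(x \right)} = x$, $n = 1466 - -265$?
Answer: $\frac{15749}{9} \approx 1749.9$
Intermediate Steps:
$n = 1731$ ($n = 1466 + 265 = 1731$)
$a{\left(x \right)} = - \frac{x}{9}$
$O{\left(p \right)} = 18 + 2 p$ ($O{\left(p \right)} = 2 p + 18 = 18 + 2 p$)
$O{\left(a{\left(-4 \right)} \right)} + n = \left(18 + 2 \left(\left(- \frac{1}{9}\right) \left(-4\right)\right)\right) + 1731 = \left(18 + 2 \cdot \frac{4}{9}\right) + 1731 = \left(18 + \frac{8}{9}\right) + 1731 = \frac{170}{9} + 1731 = \frac{15749}{9}$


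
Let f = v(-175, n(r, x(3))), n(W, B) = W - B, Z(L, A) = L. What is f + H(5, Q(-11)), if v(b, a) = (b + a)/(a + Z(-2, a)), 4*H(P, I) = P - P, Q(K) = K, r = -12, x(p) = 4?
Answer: 191/18 ≈ 10.611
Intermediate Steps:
H(P, I) = 0 (H(P, I) = (P - P)/4 = (¼)*0 = 0)
v(b, a) = (a + b)/(-2 + a) (v(b, a) = (b + a)/(a - 2) = (a + b)/(-2 + a))
f = 191/18 (f = ((-12 - 1*4) - 175)/(-2 + (-12 - 1*4)) = ((-12 - 4) - 175)/(-2 + (-12 - 4)) = (-16 - 175)/(-2 - 16) = -191/(-18) = -1/18*(-191) = 191/18 ≈ 10.611)
f + H(5, Q(-11)) = 191/18 + 0 = 191/18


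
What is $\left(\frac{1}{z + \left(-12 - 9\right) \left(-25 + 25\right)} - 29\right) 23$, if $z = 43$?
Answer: $- \frac{28658}{43} \approx -666.46$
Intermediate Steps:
$\left(\frac{1}{z + \left(-12 - 9\right) \left(-25 + 25\right)} - 29\right) 23 = \left(\frac{1}{43 + \left(-12 - 9\right) \left(-25 + 25\right)} - 29\right) 23 = \left(\frac{1}{43 - 0} - 29\right) 23 = \left(\frac{1}{43 + 0} - 29\right) 23 = \left(\frac{1}{43} - 29\right) 23 = \left(- \frac{1246}{43}\right) 23 = - \frac{28658}{43}$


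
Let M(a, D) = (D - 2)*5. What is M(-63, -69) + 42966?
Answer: 42611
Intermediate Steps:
M(a, D) = -10 + 5*D (M(a, D) = (-2 + D)*5 = -10 + 5*D)
M(-63, -69) + 42966 = (-10 + 5*(-69)) + 42966 = (-10 - 345) + 42966 = -355 + 42966 = 42611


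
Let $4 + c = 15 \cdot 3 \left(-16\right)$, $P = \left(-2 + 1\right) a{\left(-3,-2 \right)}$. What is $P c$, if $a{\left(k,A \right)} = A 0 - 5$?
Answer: $-3620$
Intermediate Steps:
$a{\left(k,A \right)} = -5$ ($a{\left(k,A \right)} = 0 - 5 = -5$)
$P = 5$ ($P = \left(-2 + 1\right) \left(-5\right) = \left(-1\right) \left(-5\right) = 5$)
$c = -724$ ($c = -4 + 15 \cdot 3 \left(-16\right) = -4 + 45 \left(-16\right) = -4 - 720 = -724$)
$P c = 5 \left(-724\right) = -3620$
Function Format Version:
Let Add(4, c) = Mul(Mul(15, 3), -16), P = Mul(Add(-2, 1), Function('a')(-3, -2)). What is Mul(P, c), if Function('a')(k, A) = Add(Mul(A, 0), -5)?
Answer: -3620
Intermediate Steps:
Function('a')(k, A) = -5 (Function('a')(k, A) = Add(0, -5) = -5)
P = 5 (P = Mul(Add(-2, 1), -5) = Mul(-1, -5) = 5)
c = -724 (c = Add(-4, Mul(Mul(15, 3), -16)) = Add(-4, Mul(45, -16)) = Add(-4, -720) = -724)
Mul(P, c) = Mul(5, -724) = -3620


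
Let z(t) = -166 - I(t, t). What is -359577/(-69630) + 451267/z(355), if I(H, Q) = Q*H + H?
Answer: 1173442486/734283165 ≈ 1.5981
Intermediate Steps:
I(H, Q) = H + H*Q (I(H, Q) = H*Q + H = H + H*Q)
z(t) = -166 - t*(1 + t)
-359577/(-69630) + 451267/z(355) = -359577/(-69630) + 451267/(-166 - 1*355*(1 + 355)) = -359577*(-1/69630) + 451267/(-166 - 1*355*356) = 119859/23210 + 451267/(-166 - 126380) = 119859/23210 + 451267/(-126546) = 119859/23210 + 451267*(-1/126546) = 119859/23210 - 451267/126546 = 1173442486/734283165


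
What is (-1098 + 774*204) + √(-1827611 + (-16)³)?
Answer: 156798 + 3*I*√203523 ≈ 1.568e+5 + 1353.4*I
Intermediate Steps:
(-1098 + 774*204) + √(-1827611 + (-16)³) = (-1098 + 157896) + √(-1827611 - 4096) = 156798 + √(-1831707) = 156798 + 3*I*√203523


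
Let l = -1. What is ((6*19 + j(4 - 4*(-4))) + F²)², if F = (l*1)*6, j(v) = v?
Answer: 28900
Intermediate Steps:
F = -6 (F = -1*1*6 = -1*6 = -6)
((6*19 + j(4 - 4*(-4))) + F²)² = ((6*19 + (4 - 4*(-4))) + (-6)²)² = ((114 + (4 + 16)) + 36)² = ((114 + 20) + 36)² = (134 + 36)² = 170² = 28900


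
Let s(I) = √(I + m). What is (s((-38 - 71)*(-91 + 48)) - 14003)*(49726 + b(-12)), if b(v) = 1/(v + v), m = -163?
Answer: -16711502269/24 + 1193423*√1131/12 ≈ -6.9297e+8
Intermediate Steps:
s(I) = √(-163 + I) (s(I) = √(I - 163) = √(-163 + I))
b(v) = 1/(2*v)
(s((-38 - 71)*(-91 + 48)) - 14003)*(49726 + b(-12)) = (√(-163 + (-38 - 71)*(-91 + 48)) - 14003)*(49726 + (½)/(-12)) = (√(-163 - 109*(-43)) - 14003)*(49726 + (½)*(-1/12)) = (√(-163 + 4687) - 14003)*(49726 - 1/24) = (√4524 - 14003)*(1193423/24) = (2*√1131 - 14003)*(1193423/24) = (-14003 + 2*√1131)*(1193423/24) = -16711502269/24 + 1193423*√1131/12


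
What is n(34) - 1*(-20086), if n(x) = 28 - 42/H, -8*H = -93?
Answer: 623422/31 ≈ 20110.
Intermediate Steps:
H = 93/8 (H = -1/8*(-93) = 93/8 ≈ 11.625)
n(x) = 756/31 (n(x) = 28 - 42/93/8 = 28 - 42*8/93 = 28 - 1*112/31 = 28 - 112/31 = 756/31)
n(34) - 1*(-20086) = 756/31 - 1*(-20086) = 756/31 + 20086 = 623422/31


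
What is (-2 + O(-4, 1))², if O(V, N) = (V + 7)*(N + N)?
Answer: 16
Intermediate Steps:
O(V, N) = 2*N*(7 + V) (O(V, N) = (7 + V)*(2*N) = 2*N*(7 + V))
(-2 + O(-4, 1))² = (-2 + 2*1*(7 - 4))² = (-2 + 2*1*3)² = (-2 + 6)² = 4² = 16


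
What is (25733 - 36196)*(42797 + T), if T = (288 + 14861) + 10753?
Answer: -718797637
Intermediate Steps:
T = 25902 (T = 15149 + 10753 = 25902)
(25733 - 36196)*(42797 + T) = (25733 - 36196)*(42797 + 25902) = -10463*68699 = -718797637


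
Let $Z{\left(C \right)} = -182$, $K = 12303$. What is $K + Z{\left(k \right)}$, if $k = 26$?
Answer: $12121$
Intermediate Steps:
$K + Z{\left(k \right)} = 12303 - 182 = 12121$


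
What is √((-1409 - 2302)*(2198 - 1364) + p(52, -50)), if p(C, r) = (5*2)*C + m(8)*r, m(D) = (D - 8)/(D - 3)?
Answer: 11*I*√25574 ≈ 1759.1*I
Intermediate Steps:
m(D) = (-8 + D)/(-3 + D)
p(C, r) = 10*C (p(C, r) = (5*2)*C + ((-8 + 8)/(-3 + 8))*r = 10*C + (0/5)*r = 10*C + ((⅕)*0)*r = 10*C + 0*r = 10*C + 0 = 10*C)
√((-1409 - 2302)*(2198 - 1364) + p(52, -50)) = √((-1409 - 2302)*(2198 - 1364) + 10*52) = √(-3711*834 + 520) = √(-3094974 + 520) = √(-3094454) = 11*I*√25574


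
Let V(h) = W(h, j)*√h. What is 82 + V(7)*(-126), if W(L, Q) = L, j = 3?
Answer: 82 - 882*√7 ≈ -2251.6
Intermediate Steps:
V(h) = h^(3/2) (V(h) = h*√h = h^(3/2))
82 + V(7)*(-126) = 82 + 7^(3/2)*(-126) = 82 + (7*√7)*(-126) = 82 - 882*√7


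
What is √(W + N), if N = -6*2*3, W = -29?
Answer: I*√65 ≈ 8.0623*I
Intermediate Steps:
N = -36 (N = -12*3 = -36)
√(W + N) = √(-29 - 36) = √(-65) = I*√65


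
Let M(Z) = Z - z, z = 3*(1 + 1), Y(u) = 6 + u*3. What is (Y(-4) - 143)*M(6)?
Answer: 0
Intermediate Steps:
Y(u) = 6 + 3*u
z = 6 (z = 3*2 = 6)
M(Z) = -6 + Z (M(Z) = Z - 1*6 = Z - 6 = -6 + Z)
(Y(-4) - 143)*M(6) = ((6 + 3*(-4)) - 143)*(-6 + 6) = ((6 - 12) - 143)*0 = (-6 - 143)*0 = -149*0 = 0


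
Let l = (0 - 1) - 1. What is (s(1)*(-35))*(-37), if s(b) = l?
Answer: -2590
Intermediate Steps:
l = -2 (l = -1 - 1 = -2)
s(b) = -2
(s(1)*(-35))*(-37) = -2*(-35)*(-37) = 70*(-37) = -2590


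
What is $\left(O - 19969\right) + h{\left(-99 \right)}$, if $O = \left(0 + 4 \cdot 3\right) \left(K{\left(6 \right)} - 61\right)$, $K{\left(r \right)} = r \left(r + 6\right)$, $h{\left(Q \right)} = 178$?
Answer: $-19659$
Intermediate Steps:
$K{\left(r \right)} = r \left(6 + r\right)$
$O = 132$ ($O = \left(0 + 4 \cdot 3\right) \left(6 \left(6 + 6\right) - 61\right) = \left(0 + 12\right) \left(6 \cdot 12 - 61\right) = 12 \left(72 - 61\right) = 12 \cdot 11 = 132$)
$\left(O - 19969\right) + h{\left(-99 \right)} = \left(132 - 19969\right) + 178 = -19837 + 178 = -19659$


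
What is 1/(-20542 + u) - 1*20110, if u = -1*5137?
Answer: -516404691/25679 ≈ -20110.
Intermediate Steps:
u = -5137
1/(-20542 + u) - 1*20110 = 1/(-20542 - 5137) - 1*20110 = 1/(-25679) - 20110 = -1/25679 - 20110 = -516404691/25679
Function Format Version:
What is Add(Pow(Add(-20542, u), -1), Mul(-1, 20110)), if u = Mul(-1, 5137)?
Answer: Rational(-516404691, 25679) ≈ -20110.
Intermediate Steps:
u = -5137
Add(Pow(Add(-20542, u), -1), Mul(-1, 20110)) = Add(Pow(Add(-20542, -5137), -1), Mul(-1, 20110)) = Add(Pow(-25679, -1), -20110) = Add(Rational(-1, 25679), -20110) = Rational(-516404691, 25679)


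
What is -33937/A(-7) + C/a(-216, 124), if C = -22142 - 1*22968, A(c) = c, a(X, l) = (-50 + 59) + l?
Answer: 599693/133 ≈ 4509.0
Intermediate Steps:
a(X, l) = 9 + l
C = -45110 (C = -22142 - 22968 = -45110)
-33937/A(-7) + C/a(-216, 124) = -33937/(-7) - 45110/(9 + 124) = -33937*(-⅐) - 45110/133 = 33937/7 - 45110*1/133 = 33937/7 - 45110/133 = 599693/133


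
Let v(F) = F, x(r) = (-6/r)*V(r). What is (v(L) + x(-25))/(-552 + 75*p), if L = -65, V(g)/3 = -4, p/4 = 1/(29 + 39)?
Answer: 28849/232725 ≈ 0.12396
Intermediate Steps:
p = 1/17 (p = 4/(29 + 39) = 4/68 = 4*(1/68) = 1/17 ≈ 0.058824)
V(g) = -12 (V(g) = 3*(-4) = -12)
x(r) = 72/r (x(r) = -6/r*(-12) = 72/r)
(v(L) + x(-25))/(-552 + 75*p) = (-65 + 72/(-25))/(-552 + 75*(1/17)) = (-65 + 72*(-1/25))/(-552 + 75/17) = (-65 - 72/25)/(-9309/17) = -1697/25*(-17/9309) = 28849/232725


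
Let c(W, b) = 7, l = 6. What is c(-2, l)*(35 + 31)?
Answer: 462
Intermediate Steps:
c(-2, l)*(35 + 31) = 7*(35 + 31) = 7*66 = 462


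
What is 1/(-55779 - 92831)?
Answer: -1/148610 ≈ -6.7290e-6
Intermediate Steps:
1/(-55779 - 92831) = 1/(-148610) = -1/148610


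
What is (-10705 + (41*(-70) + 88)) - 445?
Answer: -13932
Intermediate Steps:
(-10705 + (41*(-70) + 88)) - 445 = (-10705 + (-2870 + 88)) - 445 = (-10705 - 2782) - 445 = -13487 - 445 = -13932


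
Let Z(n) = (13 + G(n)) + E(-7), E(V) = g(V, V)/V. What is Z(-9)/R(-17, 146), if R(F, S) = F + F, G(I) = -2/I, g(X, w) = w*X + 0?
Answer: -28/153 ≈ -0.18301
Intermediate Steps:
g(X, w) = X*w (g(X, w) = X*w + 0 = X*w)
E(V) = V (E(V) = (V*V)/V = V²/V = V)
R(F, S) = 2*F
Z(n) = 6 - 2/n (Z(n) = (13 - 2/n) - 7 = 6 - 2/n)
Z(-9)/R(-17, 146) = (6 - 2/(-9))/((2*(-17))) = (6 - 2*(-⅑))/(-34) = (6 + 2/9)*(-1/34) = (56/9)*(-1/34) = -28/153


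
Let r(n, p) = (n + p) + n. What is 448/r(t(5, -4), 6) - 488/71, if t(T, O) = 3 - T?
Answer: 15416/71 ≈ 217.13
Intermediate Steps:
r(n, p) = p + 2*n
448/r(t(5, -4), 6) - 488/71 = 448/(6 + 2*(3 - 1*5)) - 488/71 = 448/(6 + 2*(3 - 5)) - 488*1/71 = 448/(6 + 2*(-2)) - 488/71 = 448/(6 - 4) - 488/71 = 448/2 - 488/71 = 448*(½) - 488/71 = 224 - 488/71 = 15416/71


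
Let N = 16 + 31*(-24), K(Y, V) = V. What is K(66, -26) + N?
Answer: -754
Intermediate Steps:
N = -728 (N = 16 - 744 = -728)
K(66, -26) + N = -26 - 728 = -754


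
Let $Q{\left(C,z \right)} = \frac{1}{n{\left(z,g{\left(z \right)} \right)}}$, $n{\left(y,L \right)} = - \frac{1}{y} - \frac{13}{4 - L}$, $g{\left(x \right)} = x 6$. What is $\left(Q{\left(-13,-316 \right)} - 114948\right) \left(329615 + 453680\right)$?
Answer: $- \frac{12454663869955}{138} \approx -9.0251 \cdot 10^{10}$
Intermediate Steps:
$g{\left(x \right)} = 6 x$
$Q{\left(C,z \right)} = \frac{z \left(-4 + 6 z\right)}{4 + 7 z}$ ($Q{\left(C,z \right)} = \frac{1}{\frac{1}{z} \frac{1}{-4 + 6 z} \left(4 - 6 z + 13 z\right)} = \frac{1}{\frac{1}{z} \frac{1}{-4 + 6 z} \left(4 + 7 z\right)} = \frac{z \left(-4 + 6 z\right)}{4 + 7 z}$)
$\left(Q{\left(-13,-316 \right)} - 114948\right) \left(329615 + 453680\right) = \left(2 \left(-316\right) \frac{1}{4 + 7 \left(-316\right)} \left(-2 + 3 \left(-316\right)\right) - 114948\right) \left(329615 + 453680\right) = \left(2 \left(-316\right) \frac{1}{4 - 2212} \left(-2 - 948\right) - 114948\right) 783295 = \left(2 \left(-316\right) \frac{1}{-2208} \left(-950\right) - 114948\right) 783295 = \left(2 \left(-316\right) \left(- \frac{1}{2208}\right) \left(-950\right) - 114948\right) 783295 = \left(- \frac{37525}{138} - 114948\right) 783295 = \left(- \frac{15900349}{138}\right) 783295 = - \frac{12454663869955}{138}$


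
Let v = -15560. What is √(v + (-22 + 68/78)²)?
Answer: 2*I*√5746946/39 ≈ 122.94*I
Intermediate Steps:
√(v + (-22 + 68/78)²) = √(-15560 + (-22 + 68/78)²) = √(-15560 + (-22 + 68*(1/78))²) = √(-15560 + (-22 + 34/39)²) = √(-15560 + (-824/39)²) = √(-15560 + 678976/1521) = √(-22987784/1521) = 2*I*√5746946/39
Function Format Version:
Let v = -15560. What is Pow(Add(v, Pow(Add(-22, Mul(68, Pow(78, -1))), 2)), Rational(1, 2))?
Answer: Mul(Rational(2, 39), I, Pow(5746946, Rational(1, 2))) ≈ Mul(122.94, I)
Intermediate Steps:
Pow(Add(v, Pow(Add(-22, Mul(68, Pow(78, -1))), 2)), Rational(1, 2)) = Pow(Add(-15560, Pow(Add(-22, Mul(68, Pow(78, -1))), 2)), Rational(1, 2)) = Pow(Add(-15560, Pow(Add(-22, Mul(68, Rational(1, 78))), 2)), Rational(1, 2)) = Pow(Add(-15560, Pow(Add(-22, Rational(34, 39)), 2)), Rational(1, 2)) = Pow(Add(-15560, Pow(Rational(-824, 39), 2)), Rational(1, 2)) = Pow(Add(-15560, Rational(678976, 1521)), Rational(1, 2)) = Pow(Rational(-22987784, 1521), Rational(1, 2)) = Mul(Rational(2, 39), I, Pow(5746946, Rational(1, 2)))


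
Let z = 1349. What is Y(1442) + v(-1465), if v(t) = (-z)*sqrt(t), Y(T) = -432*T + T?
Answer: -621502 - 1349*I*sqrt(1465) ≈ -6.215e+5 - 51633.0*I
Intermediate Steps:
Y(T) = -431*T
v(t) = -1349*sqrt(t) (v(t) = (-1*1349)*sqrt(t) = -1349*sqrt(t))
Y(1442) + v(-1465) = -431*1442 - 1349*I*sqrt(1465) = -621502 - 1349*I*sqrt(1465)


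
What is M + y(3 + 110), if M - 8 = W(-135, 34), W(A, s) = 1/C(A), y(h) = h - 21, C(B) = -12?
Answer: 1199/12 ≈ 99.917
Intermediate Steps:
y(h) = -21 + h
W(A, s) = -1/12 (W(A, s) = 1/(-12) = -1/12)
M = 95/12 (M = 8 - 1/12 = 95/12 ≈ 7.9167)
M + y(3 + 110) = 95/12 + (-21 + (3 + 110)) = 95/12 + (-21 + 113) = 95/12 + 92 = 1199/12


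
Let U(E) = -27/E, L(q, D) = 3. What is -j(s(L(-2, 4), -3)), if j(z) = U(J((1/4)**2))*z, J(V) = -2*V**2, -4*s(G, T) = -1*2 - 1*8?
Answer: -8640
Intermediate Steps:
s(G, T) = 5/2 (s(G, T) = -(-1*2 - 1*8)/4 = -(-2 - 8)/4 = -1/4*(-10) = 5/2)
j(z) = 3456*z (j(z) = (-27/((-2*((1/4)**2)**2)))*z = (-27/((-2*(1/16)**2)))*z = (-27/((-2*1/256)))*z = (-27/(-1/128))*z = (-27*(-128))*z = 3456*z)
-j(s(L(-2, 4), -3)) = -3456*5/2 = -1*8640 = -8640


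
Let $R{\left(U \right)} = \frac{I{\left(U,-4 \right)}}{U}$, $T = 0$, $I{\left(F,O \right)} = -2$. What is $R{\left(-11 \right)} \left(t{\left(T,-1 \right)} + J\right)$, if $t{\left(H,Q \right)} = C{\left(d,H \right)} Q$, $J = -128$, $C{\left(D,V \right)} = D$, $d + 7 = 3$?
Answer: $- \frac{248}{11} \approx -22.545$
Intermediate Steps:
$d = -4$ ($d = -7 + 3 = -4$)
$t{\left(H,Q \right)} = - 4 Q$
$R{\left(U \right)} = - \frac{2}{U}$
$R{\left(-11 \right)} \left(t{\left(T,-1 \right)} + J\right) = - \frac{2}{-11} \left(\left(-4\right) \left(-1\right) - 128\right) = \left(-2\right) \left(- \frac{1}{11}\right) \left(4 - 128\right) = \frac{2}{11} \left(-124\right) = - \frac{248}{11}$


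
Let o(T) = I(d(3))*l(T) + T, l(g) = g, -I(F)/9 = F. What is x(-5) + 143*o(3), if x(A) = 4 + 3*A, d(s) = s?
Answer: -11165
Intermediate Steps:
I(F) = -9*F
o(T) = -26*T (o(T) = (-9*3)*T + T = -27*T + T = -26*T)
x(-5) + 143*o(3) = (4 + 3*(-5)) + 143*(-26*3) = (4 - 15) + 143*(-78) = -11 - 11154 = -11165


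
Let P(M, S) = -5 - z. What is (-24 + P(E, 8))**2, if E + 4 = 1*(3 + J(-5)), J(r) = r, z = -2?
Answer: 729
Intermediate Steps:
E = -6 (E = -4 + 1*(3 - 5) = -4 + 1*(-2) = -4 - 2 = -6)
P(M, S) = -3 (P(M, S) = -5 - 1*(-2) = -5 + 2 = -3)
(-24 + P(E, 8))**2 = (-24 - 3)**2 = (-27)**2 = 729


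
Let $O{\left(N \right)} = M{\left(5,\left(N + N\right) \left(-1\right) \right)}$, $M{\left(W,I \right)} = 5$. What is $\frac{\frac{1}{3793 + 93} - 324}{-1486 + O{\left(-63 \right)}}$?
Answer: $\frac{1259063}{5755166} \approx 0.21877$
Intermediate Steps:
$O{\left(N \right)} = 5$
$\frac{\frac{1}{3793 + 93} - 324}{-1486 + O{\left(-63 \right)}} = \frac{\frac{1}{3793 + 93} - 324}{-1486 + 5} = \frac{\frac{1}{3886} - 324}{-1481} = \left(\frac{1}{3886} - 324\right) \left(- \frac{1}{1481}\right) = \left(- \frac{1259063}{3886}\right) \left(- \frac{1}{1481}\right) = \frac{1259063}{5755166}$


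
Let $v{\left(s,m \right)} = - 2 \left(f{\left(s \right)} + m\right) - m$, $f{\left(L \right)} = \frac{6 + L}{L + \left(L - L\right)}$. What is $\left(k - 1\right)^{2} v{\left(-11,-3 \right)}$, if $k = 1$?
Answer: $0$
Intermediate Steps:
$f{\left(L \right)} = \frac{6 + L}{L}$ ($f{\left(L \right)} = \frac{6 + L}{L + 0} = \frac{6 + L}{L}$)
$v{\left(s,m \right)} = - 3 m - \frac{2 \left(6 + s\right)}{s}$ ($v{\left(s,m \right)} = - 2 \left(\frac{6 + s}{s} + m\right) - m = - 2 \left(m + \frac{6 + s}{s}\right) - m = \left(- 2 m - \frac{2 \left(6 + s\right)}{s}\right) - m = - 3 m - \frac{2 \left(6 + s\right)}{s}$)
$\left(k - 1\right)^{2} v{\left(-11,-3 \right)} = \left(1 - 1\right)^{2} \left(-2 - \frac{12}{-11} - -9\right) = 0^{2} \left(-2 - - \frac{12}{11} + 9\right) = 0 \left(-2 + \frac{12}{11} + 9\right) = 0 \cdot \frac{89}{11} = 0$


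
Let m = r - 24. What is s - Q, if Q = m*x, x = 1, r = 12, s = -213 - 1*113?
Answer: -314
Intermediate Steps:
s = -326 (s = -213 - 113 = -326)
m = -12 (m = 12 - 24 = -12)
Q = -12 (Q = -12*1 = -12)
s - Q = -326 - 1*(-12) = -326 + 12 = -314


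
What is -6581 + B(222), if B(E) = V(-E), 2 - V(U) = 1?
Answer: -6580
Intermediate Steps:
V(U) = 1 (V(U) = 2 - 1*1 = 2 - 1 = 1)
B(E) = 1
-6581 + B(222) = -6581 + 1 = -6580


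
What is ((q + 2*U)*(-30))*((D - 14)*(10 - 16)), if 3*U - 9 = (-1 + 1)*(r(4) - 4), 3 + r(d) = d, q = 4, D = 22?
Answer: 14400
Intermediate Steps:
r(d) = -3 + d
U = 3 (U = 3 + ((-1 + 1)*((-3 + 4) - 4))/3 = 3 + (0*(1 - 4))/3 = 3 + (0*(-3))/3 = 3 + (⅓)*0 = 3 + 0 = 3)
((q + 2*U)*(-30))*((D - 14)*(10 - 16)) = ((4 + 2*3)*(-30))*((22 - 14)*(10 - 16)) = ((4 + 6)*(-30))*(8*(-6)) = (10*(-30))*(-48) = -300*(-48) = 14400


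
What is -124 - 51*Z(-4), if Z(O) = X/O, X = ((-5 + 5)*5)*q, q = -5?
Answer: -124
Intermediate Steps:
X = 0 (X = ((-5 + 5)*5)*(-5) = (0*5)*(-5) = 0*(-5) = 0)
Z(O) = 0 (Z(O) = 0/O = 0)
-124 - 51*Z(-4) = -124 - 51*0 = -124 + 0 = -124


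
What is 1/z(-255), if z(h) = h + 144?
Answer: -1/111 ≈ -0.0090090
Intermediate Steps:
z(h) = 144 + h
1/z(-255) = 1/(144 - 255) = 1/(-111) = -1/111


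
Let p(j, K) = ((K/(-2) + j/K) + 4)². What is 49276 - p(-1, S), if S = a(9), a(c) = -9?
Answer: 15941399/324 ≈ 49202.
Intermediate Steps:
S = -9
p(j, K) = (4 - K/2 + j/K)² (p(j, K) = ((K*(-½) + j/K) + 4)² = ((-K/2 + j/K) + 4)² = (4 - K/2 + j/K)²)
49276 - p(-1, S) = 49276 - (-1*(-9)² + 2*(-1) + 8*(-9))²/(4*(-9)²) = 49276 - (-1*81 - 2 - 72)²/(4*81) = 49276 - (-81 - 2 - 72)²/(4*81) = 49276 - (-155)²/(4*81) = 49276 - 24025/(4*81) = 49276 - 1*24025/324 = 49276 - 24025/324 = 15941399/324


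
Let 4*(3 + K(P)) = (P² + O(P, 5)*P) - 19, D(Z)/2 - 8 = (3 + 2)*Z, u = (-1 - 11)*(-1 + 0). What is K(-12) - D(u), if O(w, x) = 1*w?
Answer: -287/4 ≈ -71.750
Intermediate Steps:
O(w, x) = w
u = 12 (u = -12*(-1) = 12)
D(Z) = 16 + 10*Z (D(Z) = 16 + 2*((3 + 2)*Z) = 16 + 2*(5*Z) = 16 + 10*Z)
K(P) = -31/4 + P²/2 (K(P) = -3 + ((P² + P*P) - 19)/4 = -3 + ((P² + P²) - 19)/4 = -3 + (2*P² - 19)/4 = -3 + (-19 + 2*P²)/4 = -3 + (-19/4 + P²/2) = -31/4 + P²/2)
K(-12) - D(u) = (-31/4 + (½)*(-12)²) - (16 + 10*12) = (-31/4 + (½)*144) - (16 + 120) = (-31/4 + 72) - 1*136 = 257/4 - 136 = -287/4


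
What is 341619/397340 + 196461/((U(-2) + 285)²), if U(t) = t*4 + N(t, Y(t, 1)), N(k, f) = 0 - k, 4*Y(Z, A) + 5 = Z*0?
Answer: 11628197591/3436593660 ≈ 3.3836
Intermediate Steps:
Y(Z, A) = -5/4 (Y(Z, A) = -5/4 + (Z*0)/4 = -5/4 + (¼)*0 = -5/4 + 0 = -5/4)
N(k, f) = -k
U(t) = 3*t (U(t) = t*4 - t = 4*t - t = 3*t)
341619/397340 + 196461/((U(-2) + 285)²) = 341619/397340 + 196461/((3*(-2) + 285)²) = 341619*(1/397340) + 196461/((-6 + 285)²) = 341619/397340 + 196461/(279²) = 341619/397340 + 196461/77841 = 341619/397340 + 196461*(1/77841) = 341619/397340 + 21829/8649 = 11628197591/3436593660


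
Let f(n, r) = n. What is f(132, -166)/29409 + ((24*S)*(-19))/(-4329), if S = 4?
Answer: 6023716/14145729 ≈ 0.42583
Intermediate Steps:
f(132, -166)/29409 + ((24*S)*(-19))/(-4329) = 132/29409 + ((24*4)*(-19))/(-4329) = 132*(1/29409) + (96*(-19))*(-1/4329) = 44/9803 - 1824*(-1/4329) = 44/9803 + 608/1443 = 6023716/14145729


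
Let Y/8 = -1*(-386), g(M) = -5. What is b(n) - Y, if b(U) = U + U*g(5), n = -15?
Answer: -3028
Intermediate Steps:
Y = 3088 (Y = 8*(-1*(-386)) = 8*386 = 3088)
b(U) = -4*U (b(U) = U + U*(-5) = U - 5*U = -4*U)
b(n) - Y = -4*(-15) - 1*3088 = 60 - 3088 = -3028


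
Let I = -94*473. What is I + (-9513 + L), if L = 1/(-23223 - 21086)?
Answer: -2391578276/44309 ≈ -53975.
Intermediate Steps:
L = -1/44309 (L = 1/(-44309) = -1/44309 ≈ -2.2569e-5)
I = -44462
I + (-9513 + L) = -44462 + (-9513 - 1/44309) = -44462 - 421511518/44309 = -2391578276/44309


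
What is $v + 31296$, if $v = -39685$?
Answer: $-8389$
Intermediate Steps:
$v + 31296 = -39685 + 31296 = -8389$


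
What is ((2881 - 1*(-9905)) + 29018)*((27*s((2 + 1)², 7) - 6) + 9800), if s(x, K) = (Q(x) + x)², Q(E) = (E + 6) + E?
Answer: 1638591388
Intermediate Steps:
Q(E) = 6 + 2*E (Q(E) = (6 + E) + E = 6 + 2*E)
s(x, K) = (6 + 3*x)² (s(x, K) = ((6 + 2*x) + x)² = (6 + 3*x)²)
((2881 - 1*(-9905)) + 29018)*((27*s((2 + 1)², 7) - 6) + 9800) = ((2881 - 1*(-9905)) + 29018)*((27*(9*(2 + (2 + 1)²)²) - 6) + 9800) = ((2881 + 9905) + 29018)*((27*(9*(2 + 3²)²) - 6) + 9800) = (12786 + 29018)*((27*(9*(2 + 9)²) - 6) + 9800) = 41804*((27*(9*11²) - 6) + 9800) = 41804*((27*(9*121) - 6) + 9800) = 41804*((27*1089 - 6) + 9800) = 41804*((29403 - 6) + 9800) = 41804*(29397 + 9800) = 41804*39197 = 1638591388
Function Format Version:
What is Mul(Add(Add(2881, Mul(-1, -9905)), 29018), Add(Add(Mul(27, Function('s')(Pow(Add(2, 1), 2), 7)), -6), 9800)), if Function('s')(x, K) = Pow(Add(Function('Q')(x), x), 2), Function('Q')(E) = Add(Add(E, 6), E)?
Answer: 1638591388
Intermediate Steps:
Function('Q')(E) = Add(6, Mul(2, E)) (Function('Q')(E) = Add(Add(6, E), E) = Add(6, Mul(2, E)))
Function('s')(x, K) = Pow(Add(6, Mul(3, x)), 2) (Function('s')(x, K) = Pow(Add(Add(6, Mul(2, x)), x), 2) = Pow(Add(6, Mul(3, x)), 2))
Mul(Add(Add(2881, Mul(-1, -9905)), 29018), Add(Add(Mul(27, Function('s')(Pow(Add(2, 1), 2), 7)), -6), 9800)) = Mul(Add(Add(2881, Mul(-1, -9905)), 29018), Add(Add(Mul(27, Mul(9, Pow(Add(2, Pow(Add(2, 1), 2)), 2))), -6), 9800)) = Mul(Add(Add(2881, 9905), 29018), Add(Add(Mul(27, Mul(9, Pow(Add(2, Pow(3, 2)), 2))), -6), 9800)) = Mul(Add(12786, 29018), Add(Add(Mul(27, Mul(9, Pow(Add(2, 9), 2))), -6), 9800)) = Mul(41804, Add(Add(Mul(27, Mul(9, Pow(11, 2))), -6), 9800)) = Mul(41804, Add(Add(Mul(27, Mul(9, 121)), -6), 9800)) = Mul(41804, Add(Add(Mul(27, 1089), -6), 9800)) = Mul(41804, Add(Add(29403, -6), 9800)) = Mul(41804, Add(29397, 9800)) = Mul(41804, 39197) = 1638591388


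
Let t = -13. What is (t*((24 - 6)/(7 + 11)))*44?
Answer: -572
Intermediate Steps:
(t*((24 - 6)/(7 + 11)))*44 = -13*(24 - 6)/(7 + 11)*44 = -234/18*44 = -13*1*44 = -13*44 = -572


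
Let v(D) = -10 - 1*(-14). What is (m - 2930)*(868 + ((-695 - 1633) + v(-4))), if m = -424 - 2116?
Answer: 7964320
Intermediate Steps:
v(D) = 4 (v(D) = -10 + 14 = 4)
m = -2540
(m - 2930)*(868 + ((-695 - 1633) + v(-4))) = (-2540 - 2930)*(868 + ((-695 - 1633) + 4)) = -5470*(868 + (-2328 + 4)) = -5470*(868 - 2324) = -5470*(-1456) = 7964320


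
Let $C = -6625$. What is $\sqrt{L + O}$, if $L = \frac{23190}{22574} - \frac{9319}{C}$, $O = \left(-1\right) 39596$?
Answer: $\frac{2 i \sqrt{2213876724650818990}}{14955275} \approx 198.98 i$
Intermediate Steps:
$O = -39596$
$L = \frac{182000428}{74776375}$ ($L = \frac{23190}{22574} - \frac{9319}{-6625} = 23190 \cdot \frac{1}{22574} - - \frac{9319}{6625} = \frac{11595}{11287} + \frac{9319}{6625} = \frac{182000428}{74776375} \approx 2.4339$)
$\sqrt{L + O} = \sqrt{\frac{182000428}{74776375} - 39596} = \sqrt{- \frac{2960663344072}{74776375}} = \frac{2 i \sqrt{2213876724650818990}}{14955275}$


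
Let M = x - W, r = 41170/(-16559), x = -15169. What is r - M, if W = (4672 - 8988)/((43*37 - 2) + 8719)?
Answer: 647175842516/42672543 ≈ 15166.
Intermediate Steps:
r = -41170/16559 (r = 41170*(-1/16559) = -41170/16559 ≈ -2.4863)
W = -1079/2577 (W = -4316/((1591 - 2) + 8719) = -4316/(1589 + 8719) = -4316/10308 = -4316*1/10308 = -1079/2577 ≈ -0.41870)
M = -39089434/2577 (M = -15169 - 1*(-1079/2577) = -15169 + 1079/2577 = -39089434/2577 ≈ -15169.)
r - M = -41170/16559 - 1*(-39089434/2577) = -41170/16559 + 39089434/2577 = 647175842516/42672543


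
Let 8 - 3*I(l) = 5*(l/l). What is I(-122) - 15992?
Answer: -15991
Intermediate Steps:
I(l) = 1 (I(l) = 8/3 - 5*l/l/3 = 8/3 - 5/3 = 1)
I(-122) - 15992 = 1 - 15992 = -15991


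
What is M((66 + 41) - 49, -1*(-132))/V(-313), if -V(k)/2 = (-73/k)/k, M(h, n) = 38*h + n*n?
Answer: 961467766/73 ≈ 1.3171e+7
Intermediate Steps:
M(h, n) = n² + 38*h (M(h, n) = 38*h + n² = n² + 38*h)
V(k) = 146/k² (V(k) = -2*(-73/k)/k = -(-146)/k² = 146/k²)
M((66 + 41) - 49, -1*(-132))/V(-313) = ((-1*(-132))² + 38*((66 + 41) - 49))/((146/(-313)²)) = (132² + 38*(107 - 49))/((146*(1/97969))) = (17424 + 38*58)/(146/97969) = (17424 + 2204)*(97969/146) = 19628*(97969/146) = 961467766/73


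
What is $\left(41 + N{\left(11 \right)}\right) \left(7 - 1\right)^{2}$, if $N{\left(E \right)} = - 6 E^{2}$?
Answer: $-24660$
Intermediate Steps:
$\left(41 + N{\left(11 \right)}\right) \left(7 - 1\right)^{2} = \left(41 - 6 \cdot 11^{2}\right) \left(7 - 1\right)^{2} = \left(41 - 726\right) 6^{2} = \left(41 - 726\right) 36 = \left(-685\right) 36 = -24660$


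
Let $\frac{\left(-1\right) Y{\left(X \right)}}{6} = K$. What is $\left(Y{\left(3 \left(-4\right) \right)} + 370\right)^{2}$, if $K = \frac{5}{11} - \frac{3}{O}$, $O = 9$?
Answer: $\frac{16499844}{121} \approx 1.3636 \cdot 10^{5}$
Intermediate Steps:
$K = \frac{4}{33}$ ($K = \frac{5}{11} - \frac{3}{9} = 5 \cdot \frac{1}{11} - \frac{1}{3} = \frac{5}{11} - \frac{1}{3} = \frac{4}{33} \approx 0.12121$)
$Y{\left(X \right)} = - \frac{8}{11}$ ($Y{\left(X \right)} = \left(-6\right) \frac{4}{33} = - \frac{8}{11}$)
$\left(Y{\left(3 \left(-4\right) \right)} + 370\right)^{2} = \left(- \frac{8}{11} + 370\right)^{2} = \left(\frac{4062}{11}\right)^{2} = \frac{16499844}{121}$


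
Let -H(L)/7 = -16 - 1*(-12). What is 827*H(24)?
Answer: 23156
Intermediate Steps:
H(L) = 28 (H(L) = -7*(-16 - 1*(-12)) = -7*(-16 + 12) = -7*(-4) = 28)
827*H(24) = 827*28 = 23156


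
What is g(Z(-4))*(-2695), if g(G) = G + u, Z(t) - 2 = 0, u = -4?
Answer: 5390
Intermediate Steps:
Z(t) = 2 (Z(t) = 2 + 0 = 2)
g(G) = -4 + G (g(G) = G - 4 = -4 + G)
g(Z(-4))*(-2695) = (-4 + 2)*(-2695) = -2*(-2695) = 5390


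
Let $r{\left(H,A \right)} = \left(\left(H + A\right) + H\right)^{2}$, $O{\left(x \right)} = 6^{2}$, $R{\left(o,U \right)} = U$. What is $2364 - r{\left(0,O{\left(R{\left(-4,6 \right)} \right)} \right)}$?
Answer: $1068$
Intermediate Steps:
$O{\left(x \right)} = 36$
$r{\left(H,A \right)} = \left(A + 2 H\right)^{2}$ ($r{\left(H,A \right)} = \left(\left(A + H\right) + H\right)^{2} = \left(A + 2 H\right)^{2}$)
$2364 - r{\left(0,O{\left(R{\left(-4,6 \right)} \right)} \right)} = 2364 - \left(36 + 2 \cdot 0\right)^{2} = 2364 - \left(36 + 0\right)^{2} = 2364 - 36^{2} = 2364 - 1296 = 1068$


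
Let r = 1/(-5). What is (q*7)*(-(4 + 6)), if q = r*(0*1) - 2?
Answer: 140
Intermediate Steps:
r = -⅕ ≈ -0.20000
q = -2 (q = -0 - 2 = -⅕*0 - 2 = 0 - 2 = -2)
(q*7)*(-(4 + 6)) = (-2*7)*(-(4 + 6)) = -(-14)*10 = -14*(-10) = 140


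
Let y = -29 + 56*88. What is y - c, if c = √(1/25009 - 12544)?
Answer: 4899 - I*√7845645791055/25009 ≈ 4899.0 - 112.0*I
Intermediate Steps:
y = 4899 (y = -29 + 4928 = 4899)
c = I*√7845645791055/25009 (c = √(1/25009 - 12544) = √(-313712895/25009) = I*√7845645791055/25009 ≈ 112.0*I)
y - c = 4899 - I*√7845645791055/25009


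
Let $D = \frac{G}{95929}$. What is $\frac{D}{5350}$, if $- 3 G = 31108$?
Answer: $- \frac{15554}{769830225} \approx -2.0204 \cdot 10^{-5}$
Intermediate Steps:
$G = - \frac{31108}{3}$ ($G = \left(- \frac{1}{3}\right) 31108 = - \frac{31108}{3} \approx -10369.0$)
$D = - \frac{31108}{287787}$ ($D = - \frac{31108}{3 \cdot 95929} = \left(- \frac{31108}{3}\right) \frac{1}{95929} = - \frac{31108}{287787} \approx -0.10809$)
$\frac{D}{5350} = - \frac{31108}{287787 \cdot 5350} = \left(- \frac{31108}{287787}\right) \frac{1}{5350} = - \frac{15554}{769830225}$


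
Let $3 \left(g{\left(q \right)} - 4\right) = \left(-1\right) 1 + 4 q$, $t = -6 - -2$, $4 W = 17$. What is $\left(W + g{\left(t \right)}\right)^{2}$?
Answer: $\frac{961}{144} \approx 6.6736$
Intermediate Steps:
$W = \frac{17}{4}$ ($W = \frac{1}{4} \cdot 17 = \frac{17}{4} \approx 4.25$)
$t = -4$ ($t = -6 + 2 = -4$)
$g{\left(q \right)} = \frac{11}{3} + \frac{4 q}{3}$ ($g{\left(q \right)} = 4 + \frac{\left(-1\right) 1 + 4 q}{3} = 4 + \frac{-1 + 4 q}{3} = 4 + \left(- \frac{1}{3} + \frac{4 q}{3}\right) = \frac{11}{3} + \frac{4 q}{3}$)
$\left(W + g{\left(t \right)}\right)^{2} = \left(\frac{17}{4} + \left(\frac{11}{3} + \frac{4}{3} \left(-4\right)\right)\right)^{2} = \left(\frac{17}{4} + \left(\frac{11}{3} - \frac{16}{3}\right)\right)^{2} = \left(\frac{17}{4} - \frac{5}{3}\right)^{2} = \left(\frac{31}{12}\right)^{2} = \frac{961}{144}$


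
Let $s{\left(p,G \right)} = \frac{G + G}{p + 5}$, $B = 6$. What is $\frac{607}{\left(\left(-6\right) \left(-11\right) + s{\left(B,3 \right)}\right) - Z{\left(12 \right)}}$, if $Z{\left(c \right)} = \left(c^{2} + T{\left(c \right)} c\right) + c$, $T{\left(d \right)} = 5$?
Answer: $- \frac{6677}{1644} \approx -4.0614$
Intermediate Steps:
$s{\left(p,G \right)} = \frac{2 G}{5 + p}$
$Z{\left(c \right)} = c^{2} + 6 c$ ($Z{\left(c \right)} = \left(c^{2} + 5 c\right) + c = c^{2} + 6 c$)
$\frac{607}{\left(\left(-6\right) \left(-11\right) + s{\left(B,3 \right)}\right) - Z{\left(12 \right)}} = \frac{607}{\left(\left(-6\right) \left(-11\right) + 2 \cdot 3 \frac{1}{5 + 6}\right) - 12 \left(6 + 12\right)} = \frac{607}{\left(66 + 2 \cdot 3 \cdot \frac{1}{11}\right) - 12 \cdot 18} = \frac{607}{\left(66 + 2 \cdot 3 \cdot \frac{1}{11}\right) - 216} = \frac{607}{\left(66 + \frac{6}{11}\right) - 216} = \frac{607}{\frac{732}{11} - 216} = \frac{607}{- \frac{1644}{11}} = 607 \left(- \frac{11}{1644}\right) = - \frac{6677}{1644}$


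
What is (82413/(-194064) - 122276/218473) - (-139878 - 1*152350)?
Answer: 4129922092911001/14132581424 ≈ 2.9223e+5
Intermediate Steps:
(82413/(-194064) - 122276/218473) - (-139878 - 1*152350) = (82413*(-1/194064) - 122276*1/218473) - (-139878 - 152350) = (-27471/64688 - 122276/218473) - 1*(-292228) = -13911461671/14132581424 + 292228 = 4129922092911001/14132581424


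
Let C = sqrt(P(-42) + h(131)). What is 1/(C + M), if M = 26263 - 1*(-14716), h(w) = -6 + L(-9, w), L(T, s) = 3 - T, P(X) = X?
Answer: 40979/1679278477 - 6*I/1679278477 ≈ 2.4403e-5 - 3.573e-9*I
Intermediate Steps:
h(w) = 6 (h(w) = -6 + (3 - 1*(-9)) = -6 + (3 + 9) = -6 + 12 = 6)
M = 40979 (M = 26263 + 14716 = 40979)
C = 6*I (C = sqrt(-42 + 6) = sqrt(-36) = 6*I ≈ 6.0*I)
1/(C + M) = 1/(6*I + 40979) = 1/(40979 + 6*I) = (40979 - 6*I)/1679278477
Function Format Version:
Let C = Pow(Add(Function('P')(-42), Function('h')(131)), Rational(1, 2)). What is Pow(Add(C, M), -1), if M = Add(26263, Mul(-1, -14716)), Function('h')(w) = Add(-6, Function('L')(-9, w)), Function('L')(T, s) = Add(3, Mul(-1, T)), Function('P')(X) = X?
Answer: Add(Rational(40979, 1679278477), Mul(Rational(-6, 1679278477), I)) ≈ Add(2.4403e-5, Mul(-3.5730e-9, I))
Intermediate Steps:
Function('h')(w) = 6 (Function('h')(w) = Add(-6, Add(3, Mul(-1, -9))) = Add(-6, Add(3, 9)) = Add(-6, 12) = 6)
M = 40979 (M = Add(26263, 14716) = 40979)
C = Mul(6, I) (C = Pow(Add(-42, 6), Rational(1, 2)) = Pow(-36, Rational(1, 2)) = Mul(6, I) ≈ Mul(6.0000, I))
Pow(Add(C, M), -1) = Pow(Add(Mul(6, I), 40979), -1) = Pow(Add(40979, Mul(6, I)), -1) = Mul(Rational(1, 1679278477), Add(40979, Mul(-6, I)))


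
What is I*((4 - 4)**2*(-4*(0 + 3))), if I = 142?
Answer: 0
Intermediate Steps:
I*((4 - 4)**2*(-4*(0 + 3))) = 142*((4 - 4)**2*(-4*(0 + 3))) = 142*(0**2*(-4*3)) = 142*(0*(-12)) = 142*0 = 0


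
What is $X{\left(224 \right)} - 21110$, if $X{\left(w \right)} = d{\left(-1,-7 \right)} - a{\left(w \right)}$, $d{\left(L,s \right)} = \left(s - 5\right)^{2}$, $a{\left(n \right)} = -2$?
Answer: $-20964$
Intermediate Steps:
$d{\left(L,s \right)} = \left(-5 + s\right)^{2}$
$X{\left(w \right)} = 146$ ($X{\left(w \right)} = \left(-5 - 7\right)^{2} - -2 = \left(-12\right)^{2} + 2 = 144 + 2 = 146$)
$X{\left(224 \right)} - 21110 = 146 - 21110 = -20964$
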